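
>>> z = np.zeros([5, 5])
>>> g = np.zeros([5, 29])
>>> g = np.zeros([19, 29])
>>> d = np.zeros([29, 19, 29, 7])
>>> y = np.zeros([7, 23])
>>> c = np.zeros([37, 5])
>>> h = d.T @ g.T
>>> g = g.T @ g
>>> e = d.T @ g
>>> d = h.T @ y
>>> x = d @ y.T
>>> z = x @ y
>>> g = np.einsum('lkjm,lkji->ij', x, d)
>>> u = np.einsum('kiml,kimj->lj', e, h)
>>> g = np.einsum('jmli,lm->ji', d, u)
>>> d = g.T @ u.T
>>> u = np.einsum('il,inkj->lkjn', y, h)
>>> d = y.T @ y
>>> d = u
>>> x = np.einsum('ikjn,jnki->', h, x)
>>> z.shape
(19, 19, 29, 23)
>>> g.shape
(19, 23)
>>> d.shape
(23, 19, 19, 29)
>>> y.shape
(7, 23)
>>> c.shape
(37, 5)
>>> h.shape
(7, 29, 19, 19)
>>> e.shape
(7, 29, 19, 29)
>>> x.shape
()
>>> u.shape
(23, 19, 19, 29)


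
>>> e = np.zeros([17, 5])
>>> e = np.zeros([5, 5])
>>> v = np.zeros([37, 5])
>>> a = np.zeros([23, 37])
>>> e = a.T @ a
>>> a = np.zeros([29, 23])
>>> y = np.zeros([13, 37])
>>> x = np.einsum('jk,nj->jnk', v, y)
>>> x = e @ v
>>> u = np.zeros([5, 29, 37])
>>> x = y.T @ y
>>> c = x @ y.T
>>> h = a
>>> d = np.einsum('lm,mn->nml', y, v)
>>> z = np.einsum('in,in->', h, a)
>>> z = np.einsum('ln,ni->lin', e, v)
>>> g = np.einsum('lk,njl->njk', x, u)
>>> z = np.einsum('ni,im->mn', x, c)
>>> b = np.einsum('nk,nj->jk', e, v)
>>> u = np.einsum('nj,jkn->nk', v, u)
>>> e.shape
(37, 37)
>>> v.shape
(37, 5)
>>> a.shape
(29, 23)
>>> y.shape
(13, 37)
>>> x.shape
(37, 37)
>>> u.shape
(37, 29)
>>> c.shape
(37, 13)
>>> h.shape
(29, 23)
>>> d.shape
(5, 37, 13)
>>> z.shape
(13, 37)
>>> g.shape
(5, 29, 37)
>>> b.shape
(5, 37)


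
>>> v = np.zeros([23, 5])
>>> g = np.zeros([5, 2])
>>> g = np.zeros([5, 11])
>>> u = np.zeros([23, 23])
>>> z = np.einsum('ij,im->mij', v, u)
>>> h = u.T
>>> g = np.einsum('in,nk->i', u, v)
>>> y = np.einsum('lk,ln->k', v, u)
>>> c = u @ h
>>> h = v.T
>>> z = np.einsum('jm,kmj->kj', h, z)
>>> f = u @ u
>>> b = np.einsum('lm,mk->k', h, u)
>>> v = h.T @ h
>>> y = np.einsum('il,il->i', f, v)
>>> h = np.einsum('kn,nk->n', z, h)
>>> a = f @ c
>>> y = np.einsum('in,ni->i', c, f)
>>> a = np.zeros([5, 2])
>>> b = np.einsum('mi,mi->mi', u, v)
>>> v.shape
(23, 23)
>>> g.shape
(23,)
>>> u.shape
(23, 23)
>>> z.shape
(23, 5)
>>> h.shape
(5,)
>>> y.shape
(23,)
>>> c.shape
(23, 23)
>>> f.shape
(23, 23)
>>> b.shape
(23, 23)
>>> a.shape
(5, 2)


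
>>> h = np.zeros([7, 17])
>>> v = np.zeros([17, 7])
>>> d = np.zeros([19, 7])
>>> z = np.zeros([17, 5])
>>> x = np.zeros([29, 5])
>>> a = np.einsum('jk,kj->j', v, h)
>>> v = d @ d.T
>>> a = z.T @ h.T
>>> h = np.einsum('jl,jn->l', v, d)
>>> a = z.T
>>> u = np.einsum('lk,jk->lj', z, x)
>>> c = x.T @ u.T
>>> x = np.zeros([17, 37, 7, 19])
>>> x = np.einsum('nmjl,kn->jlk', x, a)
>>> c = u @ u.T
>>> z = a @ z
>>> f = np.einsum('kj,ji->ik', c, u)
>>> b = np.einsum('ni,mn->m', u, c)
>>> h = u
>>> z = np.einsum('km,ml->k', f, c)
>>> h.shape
(17, 29)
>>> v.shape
(19, 19)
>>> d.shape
(19, 7)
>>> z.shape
(29,)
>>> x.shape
(7, 19, 5)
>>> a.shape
(5, 17)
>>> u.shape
(17, 29)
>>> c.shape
(17, 17)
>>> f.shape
(29, 17)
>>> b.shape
(17,)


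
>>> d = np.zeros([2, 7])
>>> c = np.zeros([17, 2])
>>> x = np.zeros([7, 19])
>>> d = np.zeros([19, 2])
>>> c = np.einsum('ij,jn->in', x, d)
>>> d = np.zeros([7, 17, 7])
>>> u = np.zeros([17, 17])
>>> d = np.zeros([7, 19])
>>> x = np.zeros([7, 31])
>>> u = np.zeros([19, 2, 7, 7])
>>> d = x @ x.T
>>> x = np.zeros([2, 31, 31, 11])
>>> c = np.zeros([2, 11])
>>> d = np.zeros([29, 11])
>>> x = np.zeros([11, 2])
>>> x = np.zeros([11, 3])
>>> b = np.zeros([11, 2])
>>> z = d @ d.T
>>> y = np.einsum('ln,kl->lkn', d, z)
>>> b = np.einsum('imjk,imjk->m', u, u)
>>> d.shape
(29, 11)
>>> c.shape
(2, 11)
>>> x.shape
(11, 3)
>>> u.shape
(19, 2, 7, 7)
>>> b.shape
(2,)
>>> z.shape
(29, 29)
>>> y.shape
(29, 29, 11)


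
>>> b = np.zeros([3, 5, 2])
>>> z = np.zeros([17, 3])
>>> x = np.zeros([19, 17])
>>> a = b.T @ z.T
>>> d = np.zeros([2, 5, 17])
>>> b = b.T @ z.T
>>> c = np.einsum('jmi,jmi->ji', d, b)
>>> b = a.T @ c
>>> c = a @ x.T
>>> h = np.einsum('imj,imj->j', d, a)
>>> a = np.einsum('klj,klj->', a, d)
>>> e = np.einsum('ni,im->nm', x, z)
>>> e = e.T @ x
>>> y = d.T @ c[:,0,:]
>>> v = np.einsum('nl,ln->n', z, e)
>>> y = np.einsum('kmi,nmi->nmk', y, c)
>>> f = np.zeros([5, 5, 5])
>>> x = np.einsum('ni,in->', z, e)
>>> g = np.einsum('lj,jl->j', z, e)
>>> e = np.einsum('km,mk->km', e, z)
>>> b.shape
(17, 5, 17)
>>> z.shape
(17, 3)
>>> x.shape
()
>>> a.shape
()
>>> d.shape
(2, 5, 17)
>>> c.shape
(2, 5, 19)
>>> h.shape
(17,)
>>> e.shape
(3, 17)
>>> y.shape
(2, 5, 17)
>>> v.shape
(17,)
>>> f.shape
(5, 5, 5)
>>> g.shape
(3,)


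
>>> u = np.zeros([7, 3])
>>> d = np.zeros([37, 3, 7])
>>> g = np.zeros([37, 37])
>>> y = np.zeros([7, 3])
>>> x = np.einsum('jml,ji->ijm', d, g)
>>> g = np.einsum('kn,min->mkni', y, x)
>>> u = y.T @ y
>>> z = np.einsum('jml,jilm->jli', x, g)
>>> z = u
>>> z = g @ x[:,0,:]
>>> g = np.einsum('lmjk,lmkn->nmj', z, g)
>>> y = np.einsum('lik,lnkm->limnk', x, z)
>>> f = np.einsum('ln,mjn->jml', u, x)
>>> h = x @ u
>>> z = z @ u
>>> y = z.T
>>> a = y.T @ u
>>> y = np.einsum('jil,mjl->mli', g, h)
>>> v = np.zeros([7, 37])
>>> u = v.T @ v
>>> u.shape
(37, 37)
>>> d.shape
(37, 3, 7)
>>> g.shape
(37, 7, 3)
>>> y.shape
(37, 3, 7)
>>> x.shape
(37, 37, 3)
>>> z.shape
(37, 7, 3, 3)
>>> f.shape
(37, 37, 3)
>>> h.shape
(37, 37, 3)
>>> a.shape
(37, 7, 3, 3)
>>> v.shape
(7, 37)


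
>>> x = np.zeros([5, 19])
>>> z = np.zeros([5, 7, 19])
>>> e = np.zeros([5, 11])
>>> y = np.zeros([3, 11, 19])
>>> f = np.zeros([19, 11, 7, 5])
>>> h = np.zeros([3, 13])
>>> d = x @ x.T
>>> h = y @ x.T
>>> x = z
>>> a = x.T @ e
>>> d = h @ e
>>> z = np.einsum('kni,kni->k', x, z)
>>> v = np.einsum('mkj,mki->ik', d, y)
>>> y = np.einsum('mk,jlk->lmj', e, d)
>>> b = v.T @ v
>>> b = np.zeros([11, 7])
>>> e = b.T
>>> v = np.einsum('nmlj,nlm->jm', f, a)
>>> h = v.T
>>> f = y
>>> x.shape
(5, 7, 19)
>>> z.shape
(5,)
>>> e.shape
(7, 11)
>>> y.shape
(11, 5, 3)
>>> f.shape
(11, 5, 3)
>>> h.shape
(11, 5)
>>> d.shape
(3, 11, 11)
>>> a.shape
(19, 7, 11)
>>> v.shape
(5, 11)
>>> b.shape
(11, 7)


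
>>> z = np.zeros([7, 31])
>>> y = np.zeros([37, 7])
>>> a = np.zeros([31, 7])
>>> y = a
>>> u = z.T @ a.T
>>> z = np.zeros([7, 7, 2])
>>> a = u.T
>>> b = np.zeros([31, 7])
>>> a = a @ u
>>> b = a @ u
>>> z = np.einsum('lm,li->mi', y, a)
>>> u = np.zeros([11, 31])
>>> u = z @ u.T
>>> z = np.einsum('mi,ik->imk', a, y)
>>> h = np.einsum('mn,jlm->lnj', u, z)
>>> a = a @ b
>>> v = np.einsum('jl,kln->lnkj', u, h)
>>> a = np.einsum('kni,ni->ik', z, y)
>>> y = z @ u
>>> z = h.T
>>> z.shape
(31, 11, 31)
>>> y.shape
(31, 31, 11)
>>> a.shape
(7, 31)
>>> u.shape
(7, 11)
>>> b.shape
(31, 31)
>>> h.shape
(31, 11, 31)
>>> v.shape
(11, 31, 31, 7)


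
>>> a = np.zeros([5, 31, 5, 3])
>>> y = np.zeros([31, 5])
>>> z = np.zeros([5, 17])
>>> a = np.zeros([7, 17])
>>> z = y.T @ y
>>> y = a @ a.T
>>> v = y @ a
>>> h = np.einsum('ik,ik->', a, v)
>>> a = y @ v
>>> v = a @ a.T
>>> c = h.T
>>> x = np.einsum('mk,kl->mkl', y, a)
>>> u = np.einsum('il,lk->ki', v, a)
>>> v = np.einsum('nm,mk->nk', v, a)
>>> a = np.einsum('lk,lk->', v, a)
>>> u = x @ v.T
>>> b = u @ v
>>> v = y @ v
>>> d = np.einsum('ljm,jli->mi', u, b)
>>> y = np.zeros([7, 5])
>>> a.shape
()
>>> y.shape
(7, 5)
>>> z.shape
(5, 5)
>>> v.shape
(7, 17)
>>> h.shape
()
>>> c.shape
()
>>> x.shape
(7, 7, 17)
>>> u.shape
(7, 7, 7)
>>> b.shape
(7, 7, 17)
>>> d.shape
(7, 17)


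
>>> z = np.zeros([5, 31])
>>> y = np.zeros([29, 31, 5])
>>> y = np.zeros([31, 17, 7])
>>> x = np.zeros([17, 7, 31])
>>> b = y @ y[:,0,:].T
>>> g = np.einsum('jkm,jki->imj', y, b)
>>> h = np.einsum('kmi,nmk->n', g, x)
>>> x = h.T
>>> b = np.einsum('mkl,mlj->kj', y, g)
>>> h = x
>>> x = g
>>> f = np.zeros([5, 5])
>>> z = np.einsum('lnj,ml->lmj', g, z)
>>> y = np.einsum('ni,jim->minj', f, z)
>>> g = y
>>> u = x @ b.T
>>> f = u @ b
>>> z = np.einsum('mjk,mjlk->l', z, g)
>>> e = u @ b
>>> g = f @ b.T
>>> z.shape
(5,)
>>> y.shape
(31, 5, 5, 31)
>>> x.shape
(31, 7, 31)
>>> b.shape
(17, 31)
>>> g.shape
(31, 7, 17)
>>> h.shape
(17,)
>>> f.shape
(31, 7, 31)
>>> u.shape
(31, 7, 17)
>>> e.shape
(31, 7, 31)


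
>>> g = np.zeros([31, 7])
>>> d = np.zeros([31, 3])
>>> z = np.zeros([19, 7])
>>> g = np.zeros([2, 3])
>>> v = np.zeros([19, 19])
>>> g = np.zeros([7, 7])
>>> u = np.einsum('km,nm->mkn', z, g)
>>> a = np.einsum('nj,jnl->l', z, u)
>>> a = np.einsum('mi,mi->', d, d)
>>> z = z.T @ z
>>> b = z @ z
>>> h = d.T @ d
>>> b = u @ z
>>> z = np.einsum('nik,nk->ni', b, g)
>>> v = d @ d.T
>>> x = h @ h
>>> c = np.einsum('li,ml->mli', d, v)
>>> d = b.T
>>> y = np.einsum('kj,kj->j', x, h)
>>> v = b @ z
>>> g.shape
(7, 7)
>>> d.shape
(7, 19, 7)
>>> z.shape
(7, 19)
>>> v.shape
(7, 19, 19)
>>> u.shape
(7, 19, 7)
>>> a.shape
()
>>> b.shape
(7, 19, 7)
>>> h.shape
(3, 3)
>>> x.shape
(3, 3)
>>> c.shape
(31, 31, 3)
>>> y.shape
(3,)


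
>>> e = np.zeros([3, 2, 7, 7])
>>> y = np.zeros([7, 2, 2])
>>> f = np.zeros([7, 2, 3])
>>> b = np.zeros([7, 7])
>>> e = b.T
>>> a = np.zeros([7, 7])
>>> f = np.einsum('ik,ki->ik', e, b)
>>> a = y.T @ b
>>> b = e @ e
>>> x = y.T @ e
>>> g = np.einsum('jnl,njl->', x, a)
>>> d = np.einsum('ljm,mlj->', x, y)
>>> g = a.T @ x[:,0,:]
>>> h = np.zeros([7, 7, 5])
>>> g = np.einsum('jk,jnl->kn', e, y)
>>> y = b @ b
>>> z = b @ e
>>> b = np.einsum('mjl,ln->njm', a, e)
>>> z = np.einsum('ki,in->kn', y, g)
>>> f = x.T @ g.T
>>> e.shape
(7, 7)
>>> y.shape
(7, 7)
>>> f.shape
(7, 2, 7)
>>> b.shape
(7, 2, 2)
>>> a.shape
(2, 2, 7)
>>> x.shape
(2, 2, 7)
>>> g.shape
(7, 2)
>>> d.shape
()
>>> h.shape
(7, 7, 5)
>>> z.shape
(7, 2)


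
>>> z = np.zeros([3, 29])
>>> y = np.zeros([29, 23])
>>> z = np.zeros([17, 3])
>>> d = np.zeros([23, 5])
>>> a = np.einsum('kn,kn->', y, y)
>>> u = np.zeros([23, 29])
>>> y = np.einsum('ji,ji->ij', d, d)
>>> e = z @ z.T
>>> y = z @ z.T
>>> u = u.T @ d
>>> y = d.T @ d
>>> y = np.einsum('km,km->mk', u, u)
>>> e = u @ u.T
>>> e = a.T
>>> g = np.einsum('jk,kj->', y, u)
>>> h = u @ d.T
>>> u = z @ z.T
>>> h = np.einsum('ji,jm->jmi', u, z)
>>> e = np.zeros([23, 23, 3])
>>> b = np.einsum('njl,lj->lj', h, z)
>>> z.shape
(17, 3)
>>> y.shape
(5, 29)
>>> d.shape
(23, 5)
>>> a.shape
()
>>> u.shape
(17, 17)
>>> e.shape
(23, 23, 3)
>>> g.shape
()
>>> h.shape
(17, 3, 17)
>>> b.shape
(17, 3)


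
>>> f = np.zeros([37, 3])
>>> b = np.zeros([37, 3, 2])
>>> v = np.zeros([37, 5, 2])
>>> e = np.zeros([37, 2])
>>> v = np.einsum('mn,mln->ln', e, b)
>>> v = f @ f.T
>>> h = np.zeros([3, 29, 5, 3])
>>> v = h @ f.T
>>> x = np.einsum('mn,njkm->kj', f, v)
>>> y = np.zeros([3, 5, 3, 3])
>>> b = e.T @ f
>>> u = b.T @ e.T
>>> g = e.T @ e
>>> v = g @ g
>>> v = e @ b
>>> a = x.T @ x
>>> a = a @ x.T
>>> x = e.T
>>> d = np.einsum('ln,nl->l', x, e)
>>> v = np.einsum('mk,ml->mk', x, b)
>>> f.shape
(37, 3)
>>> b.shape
(2, 3)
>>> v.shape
(2, 37)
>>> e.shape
(37, 2)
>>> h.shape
(3, 29, 5, 3)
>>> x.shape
(2, 37)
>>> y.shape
(3, 5, 3, 3)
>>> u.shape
(3, 37)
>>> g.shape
(2, 2)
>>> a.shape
(29, 5)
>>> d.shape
(2,)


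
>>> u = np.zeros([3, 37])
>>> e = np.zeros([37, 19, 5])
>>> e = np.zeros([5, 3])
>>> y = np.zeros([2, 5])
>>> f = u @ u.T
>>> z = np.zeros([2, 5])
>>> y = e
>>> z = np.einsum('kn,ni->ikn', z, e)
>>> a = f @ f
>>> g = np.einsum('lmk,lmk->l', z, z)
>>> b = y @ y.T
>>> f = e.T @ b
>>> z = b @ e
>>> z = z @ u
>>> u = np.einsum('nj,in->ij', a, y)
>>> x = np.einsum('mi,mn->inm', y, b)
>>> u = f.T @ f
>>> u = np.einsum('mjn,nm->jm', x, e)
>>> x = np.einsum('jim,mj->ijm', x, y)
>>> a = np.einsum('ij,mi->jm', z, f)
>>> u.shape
(5, 3)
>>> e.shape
(5, 3)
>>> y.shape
(5, 3)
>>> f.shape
(3, 5)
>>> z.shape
(5, 37)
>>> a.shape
(37, 3)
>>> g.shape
(3,)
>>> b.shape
(5, 5)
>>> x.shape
(5, 3, 5)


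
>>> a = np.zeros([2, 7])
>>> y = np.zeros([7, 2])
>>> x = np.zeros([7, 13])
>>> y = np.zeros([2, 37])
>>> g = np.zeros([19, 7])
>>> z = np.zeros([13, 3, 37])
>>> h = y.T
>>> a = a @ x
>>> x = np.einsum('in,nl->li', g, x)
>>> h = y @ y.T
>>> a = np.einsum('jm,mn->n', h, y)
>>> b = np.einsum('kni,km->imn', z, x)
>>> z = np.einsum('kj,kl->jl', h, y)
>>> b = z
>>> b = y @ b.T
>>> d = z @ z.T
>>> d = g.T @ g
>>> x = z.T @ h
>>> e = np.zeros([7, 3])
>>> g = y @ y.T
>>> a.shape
(37,)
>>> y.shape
(2, 37)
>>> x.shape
(37, 2)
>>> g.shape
(2, 2)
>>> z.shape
(2, 37)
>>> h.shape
(2, 2)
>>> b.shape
(2, 2)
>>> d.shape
(7, 7)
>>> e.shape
(7, 3)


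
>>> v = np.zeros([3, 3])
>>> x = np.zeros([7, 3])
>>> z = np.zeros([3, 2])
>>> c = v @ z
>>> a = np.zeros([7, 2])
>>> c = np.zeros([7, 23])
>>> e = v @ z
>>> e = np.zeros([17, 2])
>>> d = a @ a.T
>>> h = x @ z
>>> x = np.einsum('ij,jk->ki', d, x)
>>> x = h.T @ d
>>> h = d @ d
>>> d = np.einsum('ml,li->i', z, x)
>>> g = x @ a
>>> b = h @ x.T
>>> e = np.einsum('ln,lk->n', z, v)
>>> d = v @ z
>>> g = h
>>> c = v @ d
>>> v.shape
(3, 3)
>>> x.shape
(2, 7)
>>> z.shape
(3, 2)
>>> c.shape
(3, 2)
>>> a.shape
(7, 2)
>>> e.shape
(2,)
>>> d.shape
(3, 2)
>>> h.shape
(7, 7)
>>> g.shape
(7, 7)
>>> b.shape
(7, 2)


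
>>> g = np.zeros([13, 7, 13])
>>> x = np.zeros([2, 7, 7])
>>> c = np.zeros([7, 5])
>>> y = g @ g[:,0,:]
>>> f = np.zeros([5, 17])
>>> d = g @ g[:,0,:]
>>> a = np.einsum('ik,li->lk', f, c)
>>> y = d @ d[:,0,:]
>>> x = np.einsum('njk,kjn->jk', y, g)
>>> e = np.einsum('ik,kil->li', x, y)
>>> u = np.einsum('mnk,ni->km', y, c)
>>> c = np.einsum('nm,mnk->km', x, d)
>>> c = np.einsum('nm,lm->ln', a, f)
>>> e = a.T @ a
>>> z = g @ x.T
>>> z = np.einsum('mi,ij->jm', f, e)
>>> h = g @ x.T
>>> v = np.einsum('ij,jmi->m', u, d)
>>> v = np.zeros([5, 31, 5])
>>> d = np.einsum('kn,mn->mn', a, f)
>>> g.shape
(13, 7, 13)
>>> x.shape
(7, 13)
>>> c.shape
(5, 7)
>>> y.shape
(13, 7, 13)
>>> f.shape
(5, 17)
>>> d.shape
(5, 17)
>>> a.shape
(7, 17)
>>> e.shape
(17, 17)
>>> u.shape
(13, 13)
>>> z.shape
(17, 5)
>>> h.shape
(13, 7, 7)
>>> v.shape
(5, 31, 5)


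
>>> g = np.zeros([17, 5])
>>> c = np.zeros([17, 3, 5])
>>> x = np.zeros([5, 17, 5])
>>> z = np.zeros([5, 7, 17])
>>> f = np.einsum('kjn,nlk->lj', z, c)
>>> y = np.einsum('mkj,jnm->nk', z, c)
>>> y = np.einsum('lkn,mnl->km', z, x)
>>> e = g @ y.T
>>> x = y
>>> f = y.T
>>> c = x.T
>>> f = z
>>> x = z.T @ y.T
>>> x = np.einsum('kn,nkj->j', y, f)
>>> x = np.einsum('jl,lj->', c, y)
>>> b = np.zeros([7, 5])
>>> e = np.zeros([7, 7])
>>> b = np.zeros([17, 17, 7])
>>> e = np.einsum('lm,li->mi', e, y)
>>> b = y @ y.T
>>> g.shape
(17, 5)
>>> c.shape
(5, 7)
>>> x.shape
()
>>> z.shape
(5, 7, 17)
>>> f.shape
(5, 7, 17)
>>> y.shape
(7, 5)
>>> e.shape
(7, 5)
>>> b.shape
(7, 7)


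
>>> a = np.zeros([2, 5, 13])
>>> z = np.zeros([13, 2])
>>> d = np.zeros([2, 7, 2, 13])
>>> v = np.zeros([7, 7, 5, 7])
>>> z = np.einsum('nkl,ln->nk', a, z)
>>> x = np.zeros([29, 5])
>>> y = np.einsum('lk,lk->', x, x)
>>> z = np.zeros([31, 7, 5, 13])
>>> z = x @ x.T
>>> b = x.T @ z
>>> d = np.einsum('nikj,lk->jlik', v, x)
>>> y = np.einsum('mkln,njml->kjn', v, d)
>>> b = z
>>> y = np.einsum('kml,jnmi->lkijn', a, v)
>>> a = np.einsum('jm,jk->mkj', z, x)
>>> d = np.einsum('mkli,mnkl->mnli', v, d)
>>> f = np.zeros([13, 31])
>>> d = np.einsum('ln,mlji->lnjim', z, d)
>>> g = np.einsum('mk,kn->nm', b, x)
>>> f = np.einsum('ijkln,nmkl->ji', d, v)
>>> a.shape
(29, 5, 29)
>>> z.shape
(29, 29)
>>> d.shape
(29, 29, 5, 7, 7)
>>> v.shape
(7, 7, 5, 7)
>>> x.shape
(29, 5)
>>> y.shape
(13, 2, 7, 7, 7)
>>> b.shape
(29, 29)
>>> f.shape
(29, 29)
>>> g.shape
(5, 29)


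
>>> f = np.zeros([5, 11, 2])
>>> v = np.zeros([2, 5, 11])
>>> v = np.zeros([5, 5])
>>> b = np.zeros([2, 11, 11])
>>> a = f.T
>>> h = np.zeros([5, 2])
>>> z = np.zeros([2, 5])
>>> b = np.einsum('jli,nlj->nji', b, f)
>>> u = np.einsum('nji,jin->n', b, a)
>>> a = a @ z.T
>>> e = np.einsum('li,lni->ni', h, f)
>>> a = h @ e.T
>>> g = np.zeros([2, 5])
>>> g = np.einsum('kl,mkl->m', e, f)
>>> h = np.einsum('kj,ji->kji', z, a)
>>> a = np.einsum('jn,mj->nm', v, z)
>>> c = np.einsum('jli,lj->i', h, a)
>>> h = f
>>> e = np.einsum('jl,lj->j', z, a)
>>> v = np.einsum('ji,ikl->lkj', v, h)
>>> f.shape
(5, 11, 2)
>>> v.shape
(2, 11, 5)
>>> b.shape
(5, 2, 11)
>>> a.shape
(5, 2)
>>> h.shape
(5, 11, 2)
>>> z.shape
(2, 5)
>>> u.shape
(5,)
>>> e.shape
(2,)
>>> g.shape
(5,)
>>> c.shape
(11,)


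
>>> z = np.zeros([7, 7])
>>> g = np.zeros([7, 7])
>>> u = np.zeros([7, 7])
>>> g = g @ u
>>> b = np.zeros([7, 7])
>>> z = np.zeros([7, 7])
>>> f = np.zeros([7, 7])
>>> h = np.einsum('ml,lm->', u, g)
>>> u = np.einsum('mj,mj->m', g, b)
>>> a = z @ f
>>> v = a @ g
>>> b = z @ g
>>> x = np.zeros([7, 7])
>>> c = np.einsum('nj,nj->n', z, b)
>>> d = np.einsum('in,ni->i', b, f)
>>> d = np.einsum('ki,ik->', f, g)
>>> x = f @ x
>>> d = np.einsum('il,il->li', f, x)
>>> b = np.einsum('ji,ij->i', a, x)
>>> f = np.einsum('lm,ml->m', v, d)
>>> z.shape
(7, 7)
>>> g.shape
(7, 7)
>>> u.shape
(7,)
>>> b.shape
(7,)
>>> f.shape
(7,)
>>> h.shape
()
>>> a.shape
(7, 7)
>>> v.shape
(7, 7)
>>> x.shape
(7, 7)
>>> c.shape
(7,)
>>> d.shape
(7, 7)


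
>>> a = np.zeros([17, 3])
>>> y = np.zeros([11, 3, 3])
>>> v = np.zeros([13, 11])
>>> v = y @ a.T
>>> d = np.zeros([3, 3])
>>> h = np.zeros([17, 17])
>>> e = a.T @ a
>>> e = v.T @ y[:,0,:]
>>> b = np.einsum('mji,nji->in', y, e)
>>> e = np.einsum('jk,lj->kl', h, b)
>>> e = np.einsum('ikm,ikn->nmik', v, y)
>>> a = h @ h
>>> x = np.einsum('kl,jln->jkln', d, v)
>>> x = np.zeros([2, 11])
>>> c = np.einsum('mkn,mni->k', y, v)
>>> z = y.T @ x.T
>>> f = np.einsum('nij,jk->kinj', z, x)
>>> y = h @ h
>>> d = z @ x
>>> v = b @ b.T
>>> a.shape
(17, 17)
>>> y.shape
(17, 17)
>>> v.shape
(3, 3)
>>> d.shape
(3, 3, 11)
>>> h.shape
(17, 17)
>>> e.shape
(3, 17, 11, 3)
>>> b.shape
(3, 17)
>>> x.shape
(2, 11)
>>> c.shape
(3,)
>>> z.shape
(3, 3, 2)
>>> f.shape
(11, 3, 3, 2)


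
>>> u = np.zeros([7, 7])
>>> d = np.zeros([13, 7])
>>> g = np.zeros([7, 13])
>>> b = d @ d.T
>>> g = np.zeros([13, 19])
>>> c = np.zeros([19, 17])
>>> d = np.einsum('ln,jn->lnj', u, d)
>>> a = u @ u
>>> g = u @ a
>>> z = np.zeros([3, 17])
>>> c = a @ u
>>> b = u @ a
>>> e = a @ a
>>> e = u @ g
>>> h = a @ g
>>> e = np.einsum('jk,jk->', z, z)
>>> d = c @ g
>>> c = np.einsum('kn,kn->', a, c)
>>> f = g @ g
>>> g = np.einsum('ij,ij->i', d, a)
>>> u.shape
(7, 7)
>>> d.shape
(7, 7)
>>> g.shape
(7,)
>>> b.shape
(7, 7)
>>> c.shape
()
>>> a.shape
(7, 7)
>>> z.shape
(3, 17)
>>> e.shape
()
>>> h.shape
(7, 7)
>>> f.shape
(7, 7)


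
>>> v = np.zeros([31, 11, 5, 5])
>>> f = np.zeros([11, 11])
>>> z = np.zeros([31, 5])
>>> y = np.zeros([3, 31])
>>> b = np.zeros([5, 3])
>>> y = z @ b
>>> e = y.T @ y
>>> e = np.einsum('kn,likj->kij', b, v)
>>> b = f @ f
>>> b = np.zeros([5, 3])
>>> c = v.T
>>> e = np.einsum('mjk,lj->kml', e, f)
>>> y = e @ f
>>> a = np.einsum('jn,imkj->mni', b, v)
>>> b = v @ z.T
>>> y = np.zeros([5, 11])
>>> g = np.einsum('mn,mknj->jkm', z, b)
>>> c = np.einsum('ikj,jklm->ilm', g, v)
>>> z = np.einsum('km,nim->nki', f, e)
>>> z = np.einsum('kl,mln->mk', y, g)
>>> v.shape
(31, 11, 5, 5)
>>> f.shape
(11, 11)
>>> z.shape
(31, 5)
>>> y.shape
(5, 11)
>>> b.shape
(31, 11, 5, 31)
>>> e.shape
(5, 5, 11)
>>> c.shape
(31, 5, 5)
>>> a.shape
(11, 3, 31)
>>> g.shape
(31, 11, 31)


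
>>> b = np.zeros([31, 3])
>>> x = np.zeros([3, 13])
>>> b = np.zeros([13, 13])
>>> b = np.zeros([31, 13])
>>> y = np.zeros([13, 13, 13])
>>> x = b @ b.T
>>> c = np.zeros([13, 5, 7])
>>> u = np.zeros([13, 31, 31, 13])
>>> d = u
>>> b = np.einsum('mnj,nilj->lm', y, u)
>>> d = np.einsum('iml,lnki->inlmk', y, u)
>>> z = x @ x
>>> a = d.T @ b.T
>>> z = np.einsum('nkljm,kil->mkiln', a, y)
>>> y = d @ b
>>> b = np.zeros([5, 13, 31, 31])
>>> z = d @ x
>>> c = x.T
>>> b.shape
(5, 13, 31, 31)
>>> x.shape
(31, 31)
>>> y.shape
(13, 31, 13, 13, 13)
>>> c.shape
(31, 31)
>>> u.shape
(13, 31, 31, 13)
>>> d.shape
(13, 31, 13, 13, 31)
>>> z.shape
(13, 31, 13, 13, 31)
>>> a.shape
(31, 13, 13, 31, 31)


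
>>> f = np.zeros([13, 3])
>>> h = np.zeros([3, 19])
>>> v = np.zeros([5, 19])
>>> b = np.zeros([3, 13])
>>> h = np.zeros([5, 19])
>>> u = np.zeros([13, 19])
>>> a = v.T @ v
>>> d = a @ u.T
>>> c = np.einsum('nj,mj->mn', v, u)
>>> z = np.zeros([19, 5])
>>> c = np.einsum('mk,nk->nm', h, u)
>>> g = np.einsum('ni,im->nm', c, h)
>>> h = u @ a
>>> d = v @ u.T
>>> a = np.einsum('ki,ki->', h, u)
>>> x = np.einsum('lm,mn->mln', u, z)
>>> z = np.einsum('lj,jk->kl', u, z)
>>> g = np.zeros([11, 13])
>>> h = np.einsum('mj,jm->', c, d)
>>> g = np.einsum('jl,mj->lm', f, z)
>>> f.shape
(13, 3)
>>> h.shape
()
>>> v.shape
(5, 19)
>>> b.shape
(3, 13)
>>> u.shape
(13, 19)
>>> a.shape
()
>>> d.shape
(5, 13)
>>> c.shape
(13, 5)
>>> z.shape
(5, 13)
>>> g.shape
(3, 5)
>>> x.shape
(19, 13, 5)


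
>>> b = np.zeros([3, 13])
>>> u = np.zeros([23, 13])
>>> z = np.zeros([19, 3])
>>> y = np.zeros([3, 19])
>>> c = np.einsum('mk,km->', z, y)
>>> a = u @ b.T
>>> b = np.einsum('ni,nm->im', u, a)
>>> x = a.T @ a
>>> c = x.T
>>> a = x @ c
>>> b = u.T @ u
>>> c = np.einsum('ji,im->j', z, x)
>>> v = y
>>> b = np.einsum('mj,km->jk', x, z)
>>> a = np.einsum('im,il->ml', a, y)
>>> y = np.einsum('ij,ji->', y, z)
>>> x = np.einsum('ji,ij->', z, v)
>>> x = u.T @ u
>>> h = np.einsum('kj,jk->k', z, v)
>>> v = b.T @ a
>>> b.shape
(3, 19)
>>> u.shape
(23, 13)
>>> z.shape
(19, 3)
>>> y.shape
()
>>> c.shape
(19,)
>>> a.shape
(3, 19)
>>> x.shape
(13, 13)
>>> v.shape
(19, 19)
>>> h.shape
(19,)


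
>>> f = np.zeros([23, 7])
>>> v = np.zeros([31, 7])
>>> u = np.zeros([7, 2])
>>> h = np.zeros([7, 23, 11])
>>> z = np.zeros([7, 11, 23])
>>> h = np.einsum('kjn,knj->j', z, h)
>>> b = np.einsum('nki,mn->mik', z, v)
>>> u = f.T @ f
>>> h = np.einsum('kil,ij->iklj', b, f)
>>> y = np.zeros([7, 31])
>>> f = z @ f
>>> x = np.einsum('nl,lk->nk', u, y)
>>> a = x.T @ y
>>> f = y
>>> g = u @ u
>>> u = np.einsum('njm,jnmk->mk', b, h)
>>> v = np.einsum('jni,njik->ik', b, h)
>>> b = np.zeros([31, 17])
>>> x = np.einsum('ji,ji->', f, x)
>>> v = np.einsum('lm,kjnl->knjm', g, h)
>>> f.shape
(7, 31)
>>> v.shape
(23, 11, 31, 7)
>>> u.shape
(11, 7)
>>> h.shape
(23, 31, 11, 7)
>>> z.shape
(7, 11, 23)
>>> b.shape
(31, 17)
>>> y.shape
(7, 31)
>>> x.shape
()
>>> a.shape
(31, 31)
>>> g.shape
(7, 7)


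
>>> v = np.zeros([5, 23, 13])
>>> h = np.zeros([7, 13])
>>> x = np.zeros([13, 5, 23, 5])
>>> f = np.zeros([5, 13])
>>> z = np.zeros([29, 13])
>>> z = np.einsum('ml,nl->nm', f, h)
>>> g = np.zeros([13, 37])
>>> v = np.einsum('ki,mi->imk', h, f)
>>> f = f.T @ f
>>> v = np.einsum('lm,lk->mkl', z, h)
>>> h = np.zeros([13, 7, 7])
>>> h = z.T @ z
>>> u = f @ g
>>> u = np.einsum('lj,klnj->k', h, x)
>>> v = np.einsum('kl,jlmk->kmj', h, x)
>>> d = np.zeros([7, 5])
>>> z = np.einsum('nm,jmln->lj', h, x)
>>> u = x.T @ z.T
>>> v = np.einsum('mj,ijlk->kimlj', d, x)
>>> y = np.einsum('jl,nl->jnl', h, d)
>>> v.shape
(5, 13, 7, 23, 5)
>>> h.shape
(5, 5)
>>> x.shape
(13, 5, 23, 5)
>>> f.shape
(13, 13)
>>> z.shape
(23, 13)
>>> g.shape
(13, 37)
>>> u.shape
(5, 23, 5, 23)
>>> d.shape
(7, 5)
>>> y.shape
(5, 7, 5)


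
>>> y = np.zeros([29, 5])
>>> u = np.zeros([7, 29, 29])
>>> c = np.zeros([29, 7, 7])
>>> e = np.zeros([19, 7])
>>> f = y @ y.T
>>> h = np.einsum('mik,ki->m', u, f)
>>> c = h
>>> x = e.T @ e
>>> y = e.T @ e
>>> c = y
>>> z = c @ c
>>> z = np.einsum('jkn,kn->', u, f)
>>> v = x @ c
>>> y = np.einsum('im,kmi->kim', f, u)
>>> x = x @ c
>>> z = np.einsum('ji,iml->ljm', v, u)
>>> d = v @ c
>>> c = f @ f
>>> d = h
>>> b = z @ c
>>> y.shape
(7, 29, 29)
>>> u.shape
(7, 29, 29)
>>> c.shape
(29, 29)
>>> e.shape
(19, 7)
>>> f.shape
(29, 29)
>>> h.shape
(7,)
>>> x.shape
(7, 7)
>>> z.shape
(29, 7, 29)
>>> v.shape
(7, 7)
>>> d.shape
(7,)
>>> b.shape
(29, 7, 29)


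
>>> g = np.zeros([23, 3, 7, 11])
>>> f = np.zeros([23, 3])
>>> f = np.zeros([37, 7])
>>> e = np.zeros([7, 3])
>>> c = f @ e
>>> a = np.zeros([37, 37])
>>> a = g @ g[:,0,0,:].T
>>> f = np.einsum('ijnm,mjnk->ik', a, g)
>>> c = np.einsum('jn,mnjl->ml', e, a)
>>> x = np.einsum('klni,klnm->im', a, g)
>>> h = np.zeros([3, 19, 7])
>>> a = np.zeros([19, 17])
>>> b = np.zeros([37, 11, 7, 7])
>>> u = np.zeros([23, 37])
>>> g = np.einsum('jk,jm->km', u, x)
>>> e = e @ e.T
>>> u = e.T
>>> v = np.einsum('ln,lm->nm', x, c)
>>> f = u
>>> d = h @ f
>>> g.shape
(37, 11)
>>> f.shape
(7, 7)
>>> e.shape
(7, 7)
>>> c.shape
(23, 23)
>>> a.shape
(19, 17)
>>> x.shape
(23, 11)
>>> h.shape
(3, 19, 7)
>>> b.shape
(37, 11, 7, 7)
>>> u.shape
(7, 7)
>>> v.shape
(11, 23)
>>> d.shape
(3, 19, 7)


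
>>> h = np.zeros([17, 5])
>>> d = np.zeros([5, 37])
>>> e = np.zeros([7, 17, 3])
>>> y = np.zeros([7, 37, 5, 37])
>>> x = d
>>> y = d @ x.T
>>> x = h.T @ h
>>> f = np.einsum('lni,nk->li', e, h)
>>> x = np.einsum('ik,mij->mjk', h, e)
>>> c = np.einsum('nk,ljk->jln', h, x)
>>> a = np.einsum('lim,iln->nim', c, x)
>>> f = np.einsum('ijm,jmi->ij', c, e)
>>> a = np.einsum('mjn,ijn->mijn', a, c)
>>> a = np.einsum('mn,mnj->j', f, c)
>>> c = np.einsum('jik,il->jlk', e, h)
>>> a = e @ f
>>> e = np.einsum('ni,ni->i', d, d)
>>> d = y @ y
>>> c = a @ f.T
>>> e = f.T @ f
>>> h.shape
(17, 5)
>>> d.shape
(5, 5)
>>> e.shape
(7, 7)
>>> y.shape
(5, 5)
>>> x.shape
(7, 3, 5)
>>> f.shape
(3, 7)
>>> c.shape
(7, 17, 3)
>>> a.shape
(7, 17, 7)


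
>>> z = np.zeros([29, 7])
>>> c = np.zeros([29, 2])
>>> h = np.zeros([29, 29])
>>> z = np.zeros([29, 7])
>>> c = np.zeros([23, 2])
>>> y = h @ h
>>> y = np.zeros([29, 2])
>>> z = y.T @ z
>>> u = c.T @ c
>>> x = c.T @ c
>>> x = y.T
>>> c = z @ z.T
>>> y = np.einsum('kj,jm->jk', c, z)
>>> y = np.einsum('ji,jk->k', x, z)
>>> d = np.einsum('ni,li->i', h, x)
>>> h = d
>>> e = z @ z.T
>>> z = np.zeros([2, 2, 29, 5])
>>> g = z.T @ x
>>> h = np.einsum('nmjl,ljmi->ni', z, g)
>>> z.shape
(2, 2, 29, 5)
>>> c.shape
(2, 2)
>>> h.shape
(2, 29)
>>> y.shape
(7,)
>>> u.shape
(2, 2)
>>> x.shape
(2, 29)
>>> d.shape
(29,)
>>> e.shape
(2, 2)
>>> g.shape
(5, 29, 2, 29)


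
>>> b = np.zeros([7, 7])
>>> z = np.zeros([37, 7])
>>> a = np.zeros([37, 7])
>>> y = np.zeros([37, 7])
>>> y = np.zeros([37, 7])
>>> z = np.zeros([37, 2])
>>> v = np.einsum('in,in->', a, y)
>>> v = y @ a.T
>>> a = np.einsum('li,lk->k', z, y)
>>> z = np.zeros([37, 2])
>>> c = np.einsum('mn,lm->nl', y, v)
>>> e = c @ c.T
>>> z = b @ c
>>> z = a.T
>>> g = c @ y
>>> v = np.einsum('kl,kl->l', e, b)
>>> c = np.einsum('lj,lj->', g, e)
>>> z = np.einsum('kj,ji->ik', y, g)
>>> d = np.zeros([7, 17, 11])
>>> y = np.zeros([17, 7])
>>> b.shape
(7, 7)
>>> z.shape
(7, 37)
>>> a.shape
(7,)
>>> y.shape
(17, 7)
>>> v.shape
(7,)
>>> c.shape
()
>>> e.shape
(7, 7)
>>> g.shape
(7, 7)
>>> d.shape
(7, 17, 11)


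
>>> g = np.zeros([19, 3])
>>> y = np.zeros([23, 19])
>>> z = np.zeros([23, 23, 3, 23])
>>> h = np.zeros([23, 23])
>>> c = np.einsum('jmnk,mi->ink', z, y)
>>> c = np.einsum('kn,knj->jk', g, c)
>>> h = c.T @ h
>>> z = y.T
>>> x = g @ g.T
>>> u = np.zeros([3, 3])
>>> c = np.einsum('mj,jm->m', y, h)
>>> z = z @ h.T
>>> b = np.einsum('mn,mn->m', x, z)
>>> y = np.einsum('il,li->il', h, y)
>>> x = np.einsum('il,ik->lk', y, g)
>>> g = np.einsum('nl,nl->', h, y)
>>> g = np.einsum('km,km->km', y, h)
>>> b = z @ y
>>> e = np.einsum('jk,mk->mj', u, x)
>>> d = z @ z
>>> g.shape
(19, 23)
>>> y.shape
(19, 23)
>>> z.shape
(19, 19)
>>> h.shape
(19, 23)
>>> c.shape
(23,)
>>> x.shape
(23, 3)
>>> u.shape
(3, 3)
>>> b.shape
(19, 23)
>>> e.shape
(23, 3)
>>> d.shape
(19, 19)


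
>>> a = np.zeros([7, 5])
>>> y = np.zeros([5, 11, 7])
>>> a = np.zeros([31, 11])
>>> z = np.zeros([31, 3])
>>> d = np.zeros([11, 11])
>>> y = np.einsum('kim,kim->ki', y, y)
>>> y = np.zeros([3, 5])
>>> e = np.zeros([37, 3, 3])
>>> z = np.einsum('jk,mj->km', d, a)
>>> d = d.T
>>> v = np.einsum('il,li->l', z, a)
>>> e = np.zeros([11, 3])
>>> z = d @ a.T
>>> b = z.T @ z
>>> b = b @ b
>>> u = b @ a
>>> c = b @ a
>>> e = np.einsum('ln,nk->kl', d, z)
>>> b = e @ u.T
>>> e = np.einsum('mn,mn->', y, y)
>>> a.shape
(31, 11)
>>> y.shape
(3, 5)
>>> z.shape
(11, 31)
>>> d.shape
(11, 11)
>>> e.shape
()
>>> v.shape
(31,)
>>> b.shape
(31, 31)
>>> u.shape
(31, 11)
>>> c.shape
(31, 11)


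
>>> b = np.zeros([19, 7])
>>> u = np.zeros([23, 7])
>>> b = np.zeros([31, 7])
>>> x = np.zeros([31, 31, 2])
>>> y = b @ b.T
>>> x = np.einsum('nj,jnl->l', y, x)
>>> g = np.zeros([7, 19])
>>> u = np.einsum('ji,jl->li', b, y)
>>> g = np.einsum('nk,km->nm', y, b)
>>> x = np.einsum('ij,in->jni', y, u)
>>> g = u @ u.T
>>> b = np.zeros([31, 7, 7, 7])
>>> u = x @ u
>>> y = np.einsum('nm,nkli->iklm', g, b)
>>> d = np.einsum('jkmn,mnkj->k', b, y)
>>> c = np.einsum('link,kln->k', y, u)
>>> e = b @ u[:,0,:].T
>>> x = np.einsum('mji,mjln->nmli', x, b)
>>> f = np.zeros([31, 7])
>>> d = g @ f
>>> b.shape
(31, 7, 7, 7)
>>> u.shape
(31, 7, 7)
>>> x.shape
(7, 31, 7, 31)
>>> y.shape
(7, 7, 7, 31)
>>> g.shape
(31, 31)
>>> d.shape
(31, 7)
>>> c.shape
(31,)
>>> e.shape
(31, 7, 7, 31)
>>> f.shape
(31, 7)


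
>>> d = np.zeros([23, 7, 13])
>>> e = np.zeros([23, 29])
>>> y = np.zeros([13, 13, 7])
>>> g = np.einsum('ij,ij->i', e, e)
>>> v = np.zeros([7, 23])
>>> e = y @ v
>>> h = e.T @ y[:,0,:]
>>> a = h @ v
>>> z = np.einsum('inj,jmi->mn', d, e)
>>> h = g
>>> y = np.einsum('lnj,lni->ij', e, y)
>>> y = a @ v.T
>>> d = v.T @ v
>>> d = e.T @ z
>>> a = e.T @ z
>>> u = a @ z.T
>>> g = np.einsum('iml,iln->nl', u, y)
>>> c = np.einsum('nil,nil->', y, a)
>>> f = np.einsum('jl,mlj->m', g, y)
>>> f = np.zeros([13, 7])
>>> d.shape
(23, 13, 7)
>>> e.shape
(13, 13, 23)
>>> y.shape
(23, 13, 7)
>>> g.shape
(7, 13)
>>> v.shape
(7, 23)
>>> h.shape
(23,)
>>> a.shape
(23, 13, 7)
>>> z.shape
(13, 7)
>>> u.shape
(23, 13, 13)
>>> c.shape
()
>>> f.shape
(13, 7)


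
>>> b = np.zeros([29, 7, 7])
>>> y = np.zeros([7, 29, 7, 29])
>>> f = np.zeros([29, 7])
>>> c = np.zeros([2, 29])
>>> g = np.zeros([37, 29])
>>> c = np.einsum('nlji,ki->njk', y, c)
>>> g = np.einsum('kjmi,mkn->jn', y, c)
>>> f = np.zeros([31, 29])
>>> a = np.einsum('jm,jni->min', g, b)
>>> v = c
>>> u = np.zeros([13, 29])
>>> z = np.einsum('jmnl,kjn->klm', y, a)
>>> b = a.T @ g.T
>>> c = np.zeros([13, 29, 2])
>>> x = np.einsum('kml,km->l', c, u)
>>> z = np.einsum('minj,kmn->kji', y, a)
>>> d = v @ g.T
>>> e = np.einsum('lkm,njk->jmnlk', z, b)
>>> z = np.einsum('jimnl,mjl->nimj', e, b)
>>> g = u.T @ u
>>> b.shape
(7, 7, 29)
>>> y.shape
(7, 29, 7, 29)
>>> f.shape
(31, 29)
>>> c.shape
(13, 29, 2)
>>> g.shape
(29, 29)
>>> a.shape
(2, 7, 7)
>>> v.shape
(7, 7, 2)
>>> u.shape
(13, 29)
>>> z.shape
(2, 29, 7, 7)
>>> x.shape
(2,)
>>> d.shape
(7, 7, 29)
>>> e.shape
(7, 29, 7, 2, 29)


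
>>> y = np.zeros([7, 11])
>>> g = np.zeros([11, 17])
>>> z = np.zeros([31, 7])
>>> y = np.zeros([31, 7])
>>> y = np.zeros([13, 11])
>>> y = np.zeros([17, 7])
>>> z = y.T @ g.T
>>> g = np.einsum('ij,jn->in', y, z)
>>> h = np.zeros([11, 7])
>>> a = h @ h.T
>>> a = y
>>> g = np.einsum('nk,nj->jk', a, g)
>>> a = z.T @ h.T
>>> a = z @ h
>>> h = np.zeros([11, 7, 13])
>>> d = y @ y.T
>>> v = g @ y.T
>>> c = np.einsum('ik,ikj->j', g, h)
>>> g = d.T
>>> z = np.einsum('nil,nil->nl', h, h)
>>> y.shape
(17, 7)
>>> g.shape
(17, 17)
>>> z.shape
(11, 13)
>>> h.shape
(11, 7, 13)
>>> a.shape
(7, 7)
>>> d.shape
(17, 17)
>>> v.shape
(11, 17)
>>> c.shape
(13,)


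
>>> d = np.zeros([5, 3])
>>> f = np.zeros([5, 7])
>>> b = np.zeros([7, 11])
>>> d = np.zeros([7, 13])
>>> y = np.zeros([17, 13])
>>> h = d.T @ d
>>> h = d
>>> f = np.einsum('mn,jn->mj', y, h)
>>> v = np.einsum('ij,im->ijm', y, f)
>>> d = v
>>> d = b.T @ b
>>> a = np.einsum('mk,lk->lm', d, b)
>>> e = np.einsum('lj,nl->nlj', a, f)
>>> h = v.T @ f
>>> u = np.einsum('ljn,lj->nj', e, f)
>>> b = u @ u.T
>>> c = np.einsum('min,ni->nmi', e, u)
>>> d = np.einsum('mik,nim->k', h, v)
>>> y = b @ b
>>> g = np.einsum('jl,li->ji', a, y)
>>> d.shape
(7,)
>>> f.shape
(17, 7)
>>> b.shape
(11, 11)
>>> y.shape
(11, 11)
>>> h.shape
(7, 13, 7)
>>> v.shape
(17, 13, 7)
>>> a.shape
(7, 11)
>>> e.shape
(17, 7, 11)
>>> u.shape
(11, 7)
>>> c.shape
(11, 17, 7)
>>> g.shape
(7, 11)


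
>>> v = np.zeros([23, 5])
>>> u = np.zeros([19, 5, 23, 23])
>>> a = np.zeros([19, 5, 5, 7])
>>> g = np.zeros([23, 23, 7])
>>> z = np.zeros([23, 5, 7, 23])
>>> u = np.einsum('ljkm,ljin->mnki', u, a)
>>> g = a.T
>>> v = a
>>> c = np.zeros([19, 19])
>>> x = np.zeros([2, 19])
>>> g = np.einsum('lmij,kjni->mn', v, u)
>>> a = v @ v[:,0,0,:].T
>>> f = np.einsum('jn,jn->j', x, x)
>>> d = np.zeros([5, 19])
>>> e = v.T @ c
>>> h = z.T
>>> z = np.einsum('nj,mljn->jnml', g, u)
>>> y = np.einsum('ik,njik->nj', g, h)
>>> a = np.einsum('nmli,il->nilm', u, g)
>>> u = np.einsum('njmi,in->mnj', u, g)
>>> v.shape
(19, 5, 5, 7)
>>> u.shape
(23, 23, 7)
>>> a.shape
(23, 5, 23, 7)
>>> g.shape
(5, 23)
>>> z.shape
(23, 5, 23, 7)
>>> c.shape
(19, 19)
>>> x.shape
(2, 19)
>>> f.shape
(2,)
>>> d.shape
(5, 19)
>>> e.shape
(7, 5, 5, 19)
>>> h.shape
(23, 7, 5, 23)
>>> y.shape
(23, 7)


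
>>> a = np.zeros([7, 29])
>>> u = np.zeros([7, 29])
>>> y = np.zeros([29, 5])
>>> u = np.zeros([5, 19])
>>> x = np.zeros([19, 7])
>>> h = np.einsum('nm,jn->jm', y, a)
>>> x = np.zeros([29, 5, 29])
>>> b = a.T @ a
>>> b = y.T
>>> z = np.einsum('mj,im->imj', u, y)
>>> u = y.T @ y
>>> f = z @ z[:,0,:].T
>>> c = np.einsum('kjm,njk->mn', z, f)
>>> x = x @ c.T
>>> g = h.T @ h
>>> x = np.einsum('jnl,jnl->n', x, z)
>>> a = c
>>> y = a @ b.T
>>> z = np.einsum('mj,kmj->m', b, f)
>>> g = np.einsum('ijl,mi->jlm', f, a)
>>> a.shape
(19, 29)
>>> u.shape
(5, 5)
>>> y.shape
(19, 5)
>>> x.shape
(5,)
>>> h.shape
(7, 5)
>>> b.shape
(5, 29)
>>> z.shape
(5,)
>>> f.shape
(29, 5, 29)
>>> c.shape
(19, 29)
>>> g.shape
(5, 29, 19)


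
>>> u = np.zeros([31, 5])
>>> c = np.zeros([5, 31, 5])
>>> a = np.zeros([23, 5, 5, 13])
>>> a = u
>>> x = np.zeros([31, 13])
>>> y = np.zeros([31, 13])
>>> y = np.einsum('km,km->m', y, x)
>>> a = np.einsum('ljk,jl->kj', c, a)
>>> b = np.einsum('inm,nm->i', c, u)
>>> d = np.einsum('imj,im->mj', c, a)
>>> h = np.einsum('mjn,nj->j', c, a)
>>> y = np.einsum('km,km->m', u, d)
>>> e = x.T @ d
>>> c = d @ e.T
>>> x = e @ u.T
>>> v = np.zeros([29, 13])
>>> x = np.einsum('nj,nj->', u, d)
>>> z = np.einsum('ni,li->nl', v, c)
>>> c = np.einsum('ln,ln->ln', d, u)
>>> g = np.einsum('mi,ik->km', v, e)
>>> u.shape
(31, 5)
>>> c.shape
(31, 5)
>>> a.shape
(5, 31)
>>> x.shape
()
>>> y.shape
(5,)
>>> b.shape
(5,)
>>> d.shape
(31, 5)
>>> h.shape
(31,)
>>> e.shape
(13, 5)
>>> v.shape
(29, 13)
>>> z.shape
(29, 31)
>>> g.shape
(5, 29)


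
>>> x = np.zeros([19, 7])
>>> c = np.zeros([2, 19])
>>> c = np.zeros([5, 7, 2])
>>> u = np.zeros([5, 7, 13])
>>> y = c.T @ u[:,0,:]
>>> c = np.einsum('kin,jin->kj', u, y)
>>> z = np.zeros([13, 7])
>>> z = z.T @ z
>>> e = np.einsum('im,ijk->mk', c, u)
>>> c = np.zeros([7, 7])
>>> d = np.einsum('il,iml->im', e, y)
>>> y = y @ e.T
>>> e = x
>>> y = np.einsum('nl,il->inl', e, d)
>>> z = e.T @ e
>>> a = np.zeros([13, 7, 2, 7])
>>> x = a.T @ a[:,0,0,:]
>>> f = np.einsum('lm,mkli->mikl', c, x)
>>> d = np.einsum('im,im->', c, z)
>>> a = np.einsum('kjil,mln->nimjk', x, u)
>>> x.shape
(7, 2, 7, 7)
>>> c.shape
(7, 7)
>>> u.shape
(5, 7, 13)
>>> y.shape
(2, 19, 7)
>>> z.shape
(7, 7)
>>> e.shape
(19, 7)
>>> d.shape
()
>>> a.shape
(13, 7, 5, 2, 7)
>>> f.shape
(7, 7, 2, 7)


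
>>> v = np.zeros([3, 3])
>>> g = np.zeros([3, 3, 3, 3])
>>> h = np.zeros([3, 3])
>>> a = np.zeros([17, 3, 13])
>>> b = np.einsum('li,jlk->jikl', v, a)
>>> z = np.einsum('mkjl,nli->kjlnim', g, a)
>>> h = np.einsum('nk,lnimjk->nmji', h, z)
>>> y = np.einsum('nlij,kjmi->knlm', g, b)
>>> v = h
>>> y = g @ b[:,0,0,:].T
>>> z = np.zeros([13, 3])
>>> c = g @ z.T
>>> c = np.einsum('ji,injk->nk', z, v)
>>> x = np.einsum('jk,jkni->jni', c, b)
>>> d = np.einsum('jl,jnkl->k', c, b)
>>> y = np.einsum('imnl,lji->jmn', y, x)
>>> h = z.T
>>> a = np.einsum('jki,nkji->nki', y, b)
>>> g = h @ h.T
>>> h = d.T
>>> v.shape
(3, 17, 13, 3)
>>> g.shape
(3, 3)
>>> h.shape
(13,)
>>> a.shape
(17, 3, 3)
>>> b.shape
(17, 3, 13, 3)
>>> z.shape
(13, 3)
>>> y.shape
(13, 3, 3)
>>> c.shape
(17, 3)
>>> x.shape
(17, 13, 3)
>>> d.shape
(13,)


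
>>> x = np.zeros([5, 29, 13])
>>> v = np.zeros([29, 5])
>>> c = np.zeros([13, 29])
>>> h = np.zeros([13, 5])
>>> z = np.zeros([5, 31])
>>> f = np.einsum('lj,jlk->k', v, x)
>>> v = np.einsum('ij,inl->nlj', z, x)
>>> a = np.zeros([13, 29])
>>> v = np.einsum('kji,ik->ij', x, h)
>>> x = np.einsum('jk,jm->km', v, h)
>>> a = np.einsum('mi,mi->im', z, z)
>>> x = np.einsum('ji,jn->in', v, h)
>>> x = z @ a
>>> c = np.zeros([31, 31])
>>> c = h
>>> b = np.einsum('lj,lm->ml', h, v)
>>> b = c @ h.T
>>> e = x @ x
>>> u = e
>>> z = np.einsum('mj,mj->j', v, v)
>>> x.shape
(5, 5)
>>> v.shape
(13, 29)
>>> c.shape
(13, 5)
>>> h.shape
(13, 5)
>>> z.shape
(29,)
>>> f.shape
(13,)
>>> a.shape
(31, 5)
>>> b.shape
(13, 13)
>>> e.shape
(5, 5)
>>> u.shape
(5, 5)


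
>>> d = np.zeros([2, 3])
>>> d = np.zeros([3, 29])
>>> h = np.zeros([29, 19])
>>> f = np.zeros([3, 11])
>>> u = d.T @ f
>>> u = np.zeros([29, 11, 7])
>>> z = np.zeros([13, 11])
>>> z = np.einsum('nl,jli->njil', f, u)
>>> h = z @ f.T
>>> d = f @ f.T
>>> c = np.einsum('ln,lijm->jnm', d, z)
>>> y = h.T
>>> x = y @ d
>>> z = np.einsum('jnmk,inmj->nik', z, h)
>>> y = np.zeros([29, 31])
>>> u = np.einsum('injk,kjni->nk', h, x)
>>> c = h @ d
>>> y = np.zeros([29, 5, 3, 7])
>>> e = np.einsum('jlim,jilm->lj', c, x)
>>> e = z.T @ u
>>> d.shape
(3, 3)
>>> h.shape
(3, 29, 7, 3)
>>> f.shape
(3, 11)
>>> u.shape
(29, 3)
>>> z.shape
(29, 3, 11)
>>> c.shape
(3, 29, 7, 3)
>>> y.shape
(29, 5, 3, 7)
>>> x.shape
(3, 7, 29, 3)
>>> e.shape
(11, 3, 3)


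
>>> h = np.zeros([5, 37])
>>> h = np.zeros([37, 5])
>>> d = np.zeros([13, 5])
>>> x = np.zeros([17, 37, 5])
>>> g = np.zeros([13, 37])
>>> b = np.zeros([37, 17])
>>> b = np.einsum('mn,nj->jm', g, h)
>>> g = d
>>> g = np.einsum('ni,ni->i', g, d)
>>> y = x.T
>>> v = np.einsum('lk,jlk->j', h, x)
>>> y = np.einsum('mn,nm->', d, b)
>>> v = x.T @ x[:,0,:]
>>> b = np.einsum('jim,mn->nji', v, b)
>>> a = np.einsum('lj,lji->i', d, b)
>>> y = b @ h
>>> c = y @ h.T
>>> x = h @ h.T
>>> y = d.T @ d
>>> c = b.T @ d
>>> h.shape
(37, 5)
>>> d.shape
(13, 5)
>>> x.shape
(37, 37)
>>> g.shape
(5,)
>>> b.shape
(13, 5, 37)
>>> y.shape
(5, 5)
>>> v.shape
(5, 37, 5)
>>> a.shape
(37,)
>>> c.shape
(37, 5, 5)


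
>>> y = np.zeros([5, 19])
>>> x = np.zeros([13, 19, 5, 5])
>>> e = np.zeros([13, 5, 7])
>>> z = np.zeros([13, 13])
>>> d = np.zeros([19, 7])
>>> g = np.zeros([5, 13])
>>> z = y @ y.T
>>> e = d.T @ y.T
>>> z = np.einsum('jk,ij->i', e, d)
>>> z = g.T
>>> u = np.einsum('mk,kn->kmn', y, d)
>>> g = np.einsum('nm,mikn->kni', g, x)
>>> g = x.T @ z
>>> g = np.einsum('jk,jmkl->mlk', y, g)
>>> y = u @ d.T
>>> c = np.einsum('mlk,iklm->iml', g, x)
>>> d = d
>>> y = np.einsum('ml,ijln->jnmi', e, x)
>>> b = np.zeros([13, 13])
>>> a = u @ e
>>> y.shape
(19, 5, 7, 13)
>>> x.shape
(13, 19, 5, 5)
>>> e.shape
(7, 5)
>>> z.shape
(13, 5)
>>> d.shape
(19, 7)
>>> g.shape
(5, 5, 19)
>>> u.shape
(19, 5, 7)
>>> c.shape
(13, 5, 5)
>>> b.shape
(13, 13)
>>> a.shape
(19, 5, 5)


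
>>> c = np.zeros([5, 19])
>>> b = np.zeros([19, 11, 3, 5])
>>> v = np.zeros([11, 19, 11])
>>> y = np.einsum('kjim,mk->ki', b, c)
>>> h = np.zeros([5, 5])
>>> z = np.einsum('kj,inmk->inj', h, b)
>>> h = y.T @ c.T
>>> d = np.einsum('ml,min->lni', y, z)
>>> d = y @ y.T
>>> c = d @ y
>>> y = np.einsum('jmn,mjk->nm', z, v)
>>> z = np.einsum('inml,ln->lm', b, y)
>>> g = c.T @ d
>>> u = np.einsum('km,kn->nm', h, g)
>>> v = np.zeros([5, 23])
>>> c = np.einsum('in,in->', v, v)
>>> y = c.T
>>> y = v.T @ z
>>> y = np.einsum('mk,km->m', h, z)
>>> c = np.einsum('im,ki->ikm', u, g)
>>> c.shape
(19, 3, 5)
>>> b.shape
(19, 11, 3, 5)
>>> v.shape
(5, 23)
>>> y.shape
(3,)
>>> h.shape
(3, 5)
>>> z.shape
(5, 3)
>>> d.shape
(19, 19)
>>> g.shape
(3, 19)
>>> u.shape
(19, 5)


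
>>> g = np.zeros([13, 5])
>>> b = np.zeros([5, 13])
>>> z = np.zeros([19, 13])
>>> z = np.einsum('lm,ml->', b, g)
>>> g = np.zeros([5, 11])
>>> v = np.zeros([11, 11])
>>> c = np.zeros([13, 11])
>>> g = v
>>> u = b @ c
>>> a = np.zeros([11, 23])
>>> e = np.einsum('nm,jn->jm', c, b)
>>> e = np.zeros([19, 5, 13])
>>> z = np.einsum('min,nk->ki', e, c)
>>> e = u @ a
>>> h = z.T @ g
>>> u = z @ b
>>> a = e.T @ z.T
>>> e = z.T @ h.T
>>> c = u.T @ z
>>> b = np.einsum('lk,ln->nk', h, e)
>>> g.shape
(11, 11)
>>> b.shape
(5, 11)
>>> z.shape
(11, 5)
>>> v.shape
(11, 11)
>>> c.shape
(13, 5)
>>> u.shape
(11, 13)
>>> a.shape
(23, 11)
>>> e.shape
(5, 5)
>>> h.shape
(5, 11)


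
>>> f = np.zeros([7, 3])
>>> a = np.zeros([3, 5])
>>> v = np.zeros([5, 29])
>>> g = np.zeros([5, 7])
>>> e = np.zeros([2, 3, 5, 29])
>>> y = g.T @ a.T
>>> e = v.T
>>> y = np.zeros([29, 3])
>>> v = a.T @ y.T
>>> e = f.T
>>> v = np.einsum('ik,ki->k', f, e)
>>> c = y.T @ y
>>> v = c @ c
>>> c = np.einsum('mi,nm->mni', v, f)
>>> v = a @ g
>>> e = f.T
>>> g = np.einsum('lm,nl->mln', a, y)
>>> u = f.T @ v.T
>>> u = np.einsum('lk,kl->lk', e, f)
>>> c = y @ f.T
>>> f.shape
(7, 3)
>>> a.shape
(3, 5)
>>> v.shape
(3, 7)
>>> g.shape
(5, 3, 29)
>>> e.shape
(3, 7)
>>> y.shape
(29, 3)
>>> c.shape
(29, 7)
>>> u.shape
(3, 7)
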